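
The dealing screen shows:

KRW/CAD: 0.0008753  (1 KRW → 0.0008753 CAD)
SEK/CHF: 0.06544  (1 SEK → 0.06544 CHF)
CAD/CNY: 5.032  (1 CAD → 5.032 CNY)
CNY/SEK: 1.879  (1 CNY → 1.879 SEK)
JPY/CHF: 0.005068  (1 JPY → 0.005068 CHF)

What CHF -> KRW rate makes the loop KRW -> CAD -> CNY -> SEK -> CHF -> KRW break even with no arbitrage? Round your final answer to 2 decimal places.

Known legs of the cycle: 0.0008753 × 5.032 × 1.879 × 0.06544 = 0.000541586252352896
For no arbitrage the full-cycle product must be 1, so the missing rate is 1 / 0.000541586252352896 ≈ 1846.4280.

1846.43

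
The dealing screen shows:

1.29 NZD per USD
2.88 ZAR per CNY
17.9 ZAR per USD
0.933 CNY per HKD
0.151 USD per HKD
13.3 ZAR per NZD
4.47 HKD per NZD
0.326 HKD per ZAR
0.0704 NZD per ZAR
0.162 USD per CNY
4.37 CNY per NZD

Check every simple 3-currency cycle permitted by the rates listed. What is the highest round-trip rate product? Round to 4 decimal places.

0.9132

USD→NZD→CNY→USD: 1.29 × 4.37 × 0.162 = 0.91324
ZAR→NZD→CNY→ZAR: 0.0704 × 4.37 × 2.88 = 0.88603
USD→ZAR→HKD→USD: 17.9 × 0.326 × 0.151 = 0.88115
ZAR→HKD→CNY→ZAR: 0.326 × 0.933 × 2.88 = 0.87598
USD→NZD→HKD→USD: 1.29 × 4.47 × 0.151 = 0.87071
Maximum is USD→NZD→CNY→USD at 0.9132; no arbitrage — every cycle loses value.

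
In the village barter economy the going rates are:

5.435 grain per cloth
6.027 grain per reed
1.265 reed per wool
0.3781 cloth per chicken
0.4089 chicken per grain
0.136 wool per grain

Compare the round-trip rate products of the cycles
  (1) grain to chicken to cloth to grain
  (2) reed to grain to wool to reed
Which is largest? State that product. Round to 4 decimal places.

(1) 0.4089 × 0.3781 × 5.435 = 0.84028
(2) 6.027 × 0.136 × 1.265 = 1.03689
Highest is cycle (2) at 1.0369 (>1, arbitrage).

1.0369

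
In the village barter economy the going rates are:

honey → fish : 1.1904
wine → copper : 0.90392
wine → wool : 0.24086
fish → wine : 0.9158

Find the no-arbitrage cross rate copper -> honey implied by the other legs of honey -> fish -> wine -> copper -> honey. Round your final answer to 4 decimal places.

Known legs of the cycle: 1.1904 × 0.9158 × 0.90392 = 0.9854249478144
For no arbitrage the full-cycle product must be 1, so the missing rate is 1 / 0.9854249478144 ≈ 1.014791.

1.0148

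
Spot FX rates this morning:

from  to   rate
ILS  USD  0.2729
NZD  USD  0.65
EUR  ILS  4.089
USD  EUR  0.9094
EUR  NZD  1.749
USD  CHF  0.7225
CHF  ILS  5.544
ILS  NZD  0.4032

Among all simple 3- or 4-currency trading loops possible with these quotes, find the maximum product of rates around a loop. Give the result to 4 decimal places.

1.0931

USD→CHF→ILS→USD: 0.7225 × 5.544 × 0.2729 = 1.09311
NZD→USD→CHF→ILS→NZD: 0.65 × 0.7225 × 5.544 × 0.4032 = 1.04977
EUR→NZD→USD→EUR: 1.749 × 0.65 × 0.9094 = 1.03385
EUR→ILS→USD→EUR: 4.089 × 0.2729 × 0.9094 = 1.01479
EUR→ILS→NZD→USD→EUR: 4.089 × 0.4032 × 0.65 × 0.9094 = 0.97455
Maximum is USD→CHF→ILS→USD at 1.0931; arbitrage exists.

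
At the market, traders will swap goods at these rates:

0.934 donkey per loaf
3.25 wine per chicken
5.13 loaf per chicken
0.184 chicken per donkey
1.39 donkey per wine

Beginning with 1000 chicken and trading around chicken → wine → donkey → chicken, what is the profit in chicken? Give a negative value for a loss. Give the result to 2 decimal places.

-168.78

1000 chicken × 3.25 = 3250 wine
3250 wine × 1.39 = 4517.5 donkey
4517.5 donkey × 0.184 = 831.22 chicken
Net change: 831.22 − 1000 = -168.78 chicken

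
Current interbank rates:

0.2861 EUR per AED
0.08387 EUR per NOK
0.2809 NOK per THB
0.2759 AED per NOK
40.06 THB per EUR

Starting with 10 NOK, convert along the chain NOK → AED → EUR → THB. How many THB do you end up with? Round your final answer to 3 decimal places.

10 NOK × 0.2759 = 2.759 AED
2.759 AED × 0.2861 = 0.7893499 EUR
0.7893499 EUR × 40.06 = 31.621356994 THB

31.621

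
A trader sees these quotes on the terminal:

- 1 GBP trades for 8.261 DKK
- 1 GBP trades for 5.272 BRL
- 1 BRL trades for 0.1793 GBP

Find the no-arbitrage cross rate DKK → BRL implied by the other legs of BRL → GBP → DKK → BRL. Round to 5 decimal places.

Known legs of the cycle: 0.1793 × 8.261 = 1.4811973
For no arbitrage the full-cycle product must be 1, so the missing rate is 1 / 1.4811973 ≈ 0.6751295.

0.67513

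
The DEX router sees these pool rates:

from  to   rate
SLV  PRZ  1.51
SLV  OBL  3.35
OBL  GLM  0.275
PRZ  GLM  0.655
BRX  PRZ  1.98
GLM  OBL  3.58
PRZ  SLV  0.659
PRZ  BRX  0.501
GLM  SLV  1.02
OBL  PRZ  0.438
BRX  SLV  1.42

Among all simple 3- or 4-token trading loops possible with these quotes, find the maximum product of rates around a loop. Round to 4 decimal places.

1.0742

BRX→SLV→PRZ→BRX: 1.42 × 1.51 × 0.501 = 1.07424
BRX→SLV→OBL→PRZ→BRX: 1.42 × 3.35 × 0.438 × 0.501 = 1.04387
OBL→PRZ→GLM→OBL: 0.438 × 0.655 × 3.58 = 1.02707
SLV→PRZ→GLM→SLV: 1.51 × 0.655 × 1.02 = 1.00883
SLV→OBL→PRZ→GLM→SLV: 3.35 × 0.438 × 0.655 × 1.02 = 0.98030
SLV→OBL→PRZ→SLV: 3.35 × 0.438 × 0.659 = 0.96695
SLV→OBL→GLM→SLV: 3.35 × 0.275 × 1.02 = 0.93968
Maximum is BRX→SLV→PRZ→BRX at 1.0742; arbitrage exists.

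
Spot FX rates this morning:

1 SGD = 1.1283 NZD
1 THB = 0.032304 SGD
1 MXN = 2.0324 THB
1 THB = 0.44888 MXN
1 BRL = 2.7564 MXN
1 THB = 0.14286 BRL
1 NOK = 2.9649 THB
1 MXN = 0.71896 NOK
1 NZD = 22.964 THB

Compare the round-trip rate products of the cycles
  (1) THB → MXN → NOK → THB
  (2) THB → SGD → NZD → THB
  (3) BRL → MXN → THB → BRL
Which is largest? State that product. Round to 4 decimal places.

(1) 0.44888 × 0.71896 × 2.9649 = 0.95685
(2) 0.032304 × 1.1283 × 22.964 = 0.83701
(3) 2.7564 × 2.0324 × 0.14286 = 0.80032
Highest is cycle (1) at 0.9569 (≤1, no arbitrage).

0.9569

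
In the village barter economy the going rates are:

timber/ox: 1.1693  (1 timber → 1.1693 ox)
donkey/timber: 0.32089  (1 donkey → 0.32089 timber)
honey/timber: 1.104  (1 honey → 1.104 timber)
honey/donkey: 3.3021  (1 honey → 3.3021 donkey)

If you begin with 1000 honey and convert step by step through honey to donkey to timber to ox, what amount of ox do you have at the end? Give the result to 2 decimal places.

1239.00

1000 honey × 3.3021 = 3302.1 donkey
3302.1 donkey × 0.32089 = 1059.610869 timber
1059.610869 timber × 1.1693 = 1239.0029891217 ox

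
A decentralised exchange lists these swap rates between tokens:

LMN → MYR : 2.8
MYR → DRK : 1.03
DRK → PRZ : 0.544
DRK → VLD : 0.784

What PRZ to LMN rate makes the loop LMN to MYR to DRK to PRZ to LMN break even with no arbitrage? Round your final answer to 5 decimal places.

0.63739

Known legs of the cycle: 2.8 × 1.03 × 0.544 = 1.568896
For no arbitrage the full-cycle product must be 1, so the missing rate is 1 / 1.568896 ≈ 0.6373909.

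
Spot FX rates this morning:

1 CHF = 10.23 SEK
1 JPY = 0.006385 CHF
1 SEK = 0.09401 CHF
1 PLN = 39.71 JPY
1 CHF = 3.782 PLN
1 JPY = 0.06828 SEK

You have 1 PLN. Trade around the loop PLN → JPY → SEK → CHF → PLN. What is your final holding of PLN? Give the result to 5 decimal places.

1 PLN × 39.71 = 39.71 JPY
39.71 JPY × 0.06828 = 2.7113988 SEK
2.7113988 SEK × 0.09401 = 0.254898601188 CHF
0.254898601188 CHF × 3.782 = 0.964026509693016 PLN

0.96403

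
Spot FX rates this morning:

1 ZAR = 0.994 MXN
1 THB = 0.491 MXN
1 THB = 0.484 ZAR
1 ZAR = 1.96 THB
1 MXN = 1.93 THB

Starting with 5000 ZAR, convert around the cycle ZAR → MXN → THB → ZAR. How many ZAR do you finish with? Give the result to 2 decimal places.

5000 ZAR × 0.994 = 4970 MXN
4970 MXN × 1.93 = 9592.1 THB
9592.1 THB × 0.484 = 4642.5764 ZAR

4642.58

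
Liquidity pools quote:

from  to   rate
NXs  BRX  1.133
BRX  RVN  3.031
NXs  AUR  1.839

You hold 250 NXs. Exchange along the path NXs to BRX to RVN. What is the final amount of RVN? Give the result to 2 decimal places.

858.53

250 NXs × 1.133 = 283.25 BRX
283.25 BRX × 3.031 = 858.53075 RVN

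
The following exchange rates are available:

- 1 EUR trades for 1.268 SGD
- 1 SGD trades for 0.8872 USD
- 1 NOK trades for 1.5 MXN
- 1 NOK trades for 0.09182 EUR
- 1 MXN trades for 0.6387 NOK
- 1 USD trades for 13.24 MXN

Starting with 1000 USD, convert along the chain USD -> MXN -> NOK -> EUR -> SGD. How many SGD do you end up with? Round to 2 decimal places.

984.56

1000 USD × 13.24 = 13240 MXN
13240 MXN × 0.6387 = 8456.388 NOK
8456.388 NOK × 0.09182 = 776.46554616 EUR
776.46554616 EUR × 1.268 = 984.55831253088 SGD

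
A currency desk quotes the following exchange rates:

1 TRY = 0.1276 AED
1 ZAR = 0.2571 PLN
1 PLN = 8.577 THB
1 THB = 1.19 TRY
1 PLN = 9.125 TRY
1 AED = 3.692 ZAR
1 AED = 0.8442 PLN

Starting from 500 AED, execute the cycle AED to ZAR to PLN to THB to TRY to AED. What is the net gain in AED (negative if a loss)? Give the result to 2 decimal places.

500 AED × 3.692 = 1846 ZAR
1846 ZAR × 0.2571 = 474.6066 PLN
474.6066 PLN × 8.577 = 4070.7008082 THB
4070.7008082 THB × 1.19 = 4844.133961758 TRY
4844.133961758 TRY × 0.1276 = 618.1114935203208 AED
Net change: 618.1114935203208 − 500 = 118.1114935203208 AED

118.11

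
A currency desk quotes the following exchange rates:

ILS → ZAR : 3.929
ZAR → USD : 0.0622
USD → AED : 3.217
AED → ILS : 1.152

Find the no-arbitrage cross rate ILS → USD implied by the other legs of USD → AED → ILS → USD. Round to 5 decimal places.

Known legs of the cycle: 3.217 × 1.152 = 3.705984
For no arbitrage the full-cycle product must be 1, so the missing rate is 1 / 3.705984 ≈ 0.2698339.

0.26983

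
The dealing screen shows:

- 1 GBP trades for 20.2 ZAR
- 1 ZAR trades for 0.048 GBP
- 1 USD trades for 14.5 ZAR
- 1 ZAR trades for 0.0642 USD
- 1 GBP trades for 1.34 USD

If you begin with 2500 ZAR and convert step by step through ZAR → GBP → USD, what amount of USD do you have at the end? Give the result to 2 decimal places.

160.80

2500 ZAR × 0.048 = 120 GBP
120 GBP × 1.34 = 160.8 USD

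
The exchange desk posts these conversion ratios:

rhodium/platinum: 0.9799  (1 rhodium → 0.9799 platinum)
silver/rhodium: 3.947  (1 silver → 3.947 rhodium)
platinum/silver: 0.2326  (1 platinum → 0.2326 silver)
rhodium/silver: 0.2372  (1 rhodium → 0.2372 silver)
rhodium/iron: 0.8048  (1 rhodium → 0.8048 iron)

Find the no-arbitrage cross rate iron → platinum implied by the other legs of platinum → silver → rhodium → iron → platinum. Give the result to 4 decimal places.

1.3534

Known legs of the cycle: 0.2326 × 3.947 × 0.8048 = 0.73886450656
For no arbitrage the full-cycle product must be 1, so the missing rate is 1 / 0.73886450656 ≈ 1.353428.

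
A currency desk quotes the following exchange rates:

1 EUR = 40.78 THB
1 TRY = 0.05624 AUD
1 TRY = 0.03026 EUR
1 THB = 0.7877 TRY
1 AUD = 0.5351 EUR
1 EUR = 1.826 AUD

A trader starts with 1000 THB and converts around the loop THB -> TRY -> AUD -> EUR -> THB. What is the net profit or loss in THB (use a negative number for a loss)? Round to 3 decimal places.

-33.308

1000 THB × 0.7877 = 787.7 TRY
787.7 TRY × 0.05624 = 44.300248 AUD
44.300248 AUD × 0.5351 = 23.7050627048 EUR
23.7050627048 EUR × 40.78 = 966.692457101744 THB
Net change: 966.692457101744 − 1000 = -33.307542898256 THB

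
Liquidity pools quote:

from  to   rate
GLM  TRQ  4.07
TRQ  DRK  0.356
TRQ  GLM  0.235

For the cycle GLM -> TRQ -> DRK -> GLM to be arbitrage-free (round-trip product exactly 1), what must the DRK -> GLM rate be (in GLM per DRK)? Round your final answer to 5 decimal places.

Known legs of the cycle: 4.07 × 0.356 = 1.44892
For no arbitrage the full-cycle product must be 1, so the missing rate is 1 / 1.44892 ≈ 0.6901692.

0.69017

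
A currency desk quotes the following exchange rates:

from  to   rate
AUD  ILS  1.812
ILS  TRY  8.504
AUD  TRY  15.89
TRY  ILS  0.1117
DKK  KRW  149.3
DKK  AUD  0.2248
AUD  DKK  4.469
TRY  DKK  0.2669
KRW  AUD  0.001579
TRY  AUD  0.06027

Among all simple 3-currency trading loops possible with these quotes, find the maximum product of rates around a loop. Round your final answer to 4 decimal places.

AUD→DKK→KRW→AUD: 4.469 × 149.3 × 0.001579 = 1.05354
AUD→TRY→DKK→AUD: 15.89 × 0.2669 × 0.2248 = 0.95339
ILS→TRY→AUD→ILS: 8.504 × 0.06027 × 1.812 = 0.92872
Maximum is AUD→DKK→KRW→AUD at 1.0535; arbitrage exists.

1.0535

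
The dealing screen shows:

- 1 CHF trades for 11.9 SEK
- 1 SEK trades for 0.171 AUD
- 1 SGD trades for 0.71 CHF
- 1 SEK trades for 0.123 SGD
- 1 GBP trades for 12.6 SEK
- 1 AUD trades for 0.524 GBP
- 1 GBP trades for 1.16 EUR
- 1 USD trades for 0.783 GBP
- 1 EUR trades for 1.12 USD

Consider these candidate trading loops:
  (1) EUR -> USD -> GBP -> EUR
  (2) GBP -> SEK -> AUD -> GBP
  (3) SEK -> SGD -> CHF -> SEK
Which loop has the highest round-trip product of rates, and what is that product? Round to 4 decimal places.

1.1290

(1) 1.12 × 0.783 × 1.16 = 1.01727
(2) 12.6 × 0.171 × 0.524 = 1.12901
(3) 0.123 × 0.71 × 11.9 = 1.03923
Highest is cycle (2) at 1.1290 (>1, arbitrage).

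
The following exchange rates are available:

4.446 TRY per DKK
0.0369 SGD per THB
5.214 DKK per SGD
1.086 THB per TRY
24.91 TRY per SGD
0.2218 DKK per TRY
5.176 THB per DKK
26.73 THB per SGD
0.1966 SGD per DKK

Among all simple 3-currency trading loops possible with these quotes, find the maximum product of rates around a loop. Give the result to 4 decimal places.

1.0862

DKK→SGD→TRY→DKK: 0.1966 × 24.91 × 0.2218 = 1.08622
SGD→TRY→THB→SGD: 24.91 × 1.086 × 0.0369 = 0.99823
DKK→THB→SGD→DKK: 5.176 × 0.0369 × 5.214 = 0.99584
Maximum is DKK→SGD→TRY→DKK at 1.0862; arbitrage exists.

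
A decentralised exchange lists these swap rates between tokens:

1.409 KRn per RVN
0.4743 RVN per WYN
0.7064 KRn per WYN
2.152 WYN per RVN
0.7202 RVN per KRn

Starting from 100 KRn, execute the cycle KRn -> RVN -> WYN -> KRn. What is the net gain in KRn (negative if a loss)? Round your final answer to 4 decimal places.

9.4828

100 KRn × 0.7202 = 72.02 RVN
72.02 RVN × 2.152 = 154.98704 WYN
154.98704 WYN × 0.7064 = 109.482845056 KRn
Net change: 109.482845056 − 100 = 9.482845056 KRn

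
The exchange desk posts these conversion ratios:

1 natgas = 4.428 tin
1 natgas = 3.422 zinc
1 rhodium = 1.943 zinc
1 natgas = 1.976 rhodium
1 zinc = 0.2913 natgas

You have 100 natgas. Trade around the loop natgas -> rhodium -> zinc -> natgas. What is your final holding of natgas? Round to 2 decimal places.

111.84

100 natgas × 1.976 = 197.6 rhodium
197.6 rhodium × 1.943 = 383.9368 zinc
383.9368 zinc × 0.2913 = 111.84078984 natgas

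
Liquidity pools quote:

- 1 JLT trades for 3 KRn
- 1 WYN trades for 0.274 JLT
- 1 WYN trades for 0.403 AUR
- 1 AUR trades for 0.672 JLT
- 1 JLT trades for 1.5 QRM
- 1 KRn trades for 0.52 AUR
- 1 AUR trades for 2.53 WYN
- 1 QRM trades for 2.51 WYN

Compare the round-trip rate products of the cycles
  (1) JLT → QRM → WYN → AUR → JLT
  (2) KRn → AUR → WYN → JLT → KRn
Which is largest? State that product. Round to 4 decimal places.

1.0814

(1) 1.5 × 2.51 × 0.403 × 0.672 = 1.01962
(2) 0.52 × 2.53 × 0.274 × 3 = 1.08142
Highest is cycle (2) at 1.0814 (>1, arbitrage).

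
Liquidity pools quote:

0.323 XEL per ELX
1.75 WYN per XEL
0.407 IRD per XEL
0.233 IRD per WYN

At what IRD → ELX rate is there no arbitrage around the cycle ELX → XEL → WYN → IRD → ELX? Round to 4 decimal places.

7.5928

Known legs of the cycle: 0.323 × 1.75 × 0.233 = 0.13170325
For no arbitrage the full-cycle product must be 1, so the missing rate is 1 / 0.13170325 ≈ 7.592827.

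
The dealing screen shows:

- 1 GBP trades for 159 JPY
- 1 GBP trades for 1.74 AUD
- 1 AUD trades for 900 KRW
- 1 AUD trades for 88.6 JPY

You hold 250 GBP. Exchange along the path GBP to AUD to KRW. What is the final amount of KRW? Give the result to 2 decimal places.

391500.00

250 GBP × 1.74 = 435 AUD
435 AUD × 900 = 391500 KRW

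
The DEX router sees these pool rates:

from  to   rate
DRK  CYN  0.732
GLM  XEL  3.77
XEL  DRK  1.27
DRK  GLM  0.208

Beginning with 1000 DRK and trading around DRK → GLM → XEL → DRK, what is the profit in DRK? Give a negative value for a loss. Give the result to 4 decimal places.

-4.1168

1000 DRK × 0.208 = 208 GLM
208 GLM × 3.77 = 784.16 XEL
784.16 XEL × 1.27 = 995.8832 DRK
Net change: 995.8832 − 1000 = -4.1168 DRK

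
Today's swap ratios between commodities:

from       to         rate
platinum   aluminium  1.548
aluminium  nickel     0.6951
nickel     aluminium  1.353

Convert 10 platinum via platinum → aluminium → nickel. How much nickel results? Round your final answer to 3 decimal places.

10 platinum × 1.548 = 15.48 aluminium
15.48 aluminium × 0.6951 = 10.760148 nickel

10.760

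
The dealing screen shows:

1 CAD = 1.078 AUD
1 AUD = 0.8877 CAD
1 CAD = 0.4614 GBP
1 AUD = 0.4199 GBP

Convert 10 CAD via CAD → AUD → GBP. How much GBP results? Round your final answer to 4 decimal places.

4.5265

10 CAD × 1.078 = 10.78 AUD
10.78 AUD × 0.4199 = 4.526522 GBP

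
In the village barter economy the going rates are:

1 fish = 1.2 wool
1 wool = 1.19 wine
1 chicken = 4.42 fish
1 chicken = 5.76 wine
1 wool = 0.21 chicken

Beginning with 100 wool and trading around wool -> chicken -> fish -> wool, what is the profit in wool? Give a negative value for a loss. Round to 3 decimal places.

11.384

100 wool × 0.21 = 21 chicken
21 chicken × 4.42 = 92.82 fish
92.82 fish × 1.2 = 111.384 wool
Net change: 111.384 − 100 = 11.384 wool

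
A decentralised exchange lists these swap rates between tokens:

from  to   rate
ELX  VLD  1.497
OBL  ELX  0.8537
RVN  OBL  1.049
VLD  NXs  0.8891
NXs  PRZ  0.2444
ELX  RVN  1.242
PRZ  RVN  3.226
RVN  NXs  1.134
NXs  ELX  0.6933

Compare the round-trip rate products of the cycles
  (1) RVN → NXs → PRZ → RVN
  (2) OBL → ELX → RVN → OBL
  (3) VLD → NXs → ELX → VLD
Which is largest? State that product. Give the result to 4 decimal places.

(1) 1.134 × 0.2444 × 3.226 = 0.89408
(2) 0.8537 × 1.242 × 1.049 = 1.11225
(3) 0.8891 × 0.6933 × 1.497 = 0.92277
Highest is cycle (2) at 1.1122 (>1, arbitrage).

1.1122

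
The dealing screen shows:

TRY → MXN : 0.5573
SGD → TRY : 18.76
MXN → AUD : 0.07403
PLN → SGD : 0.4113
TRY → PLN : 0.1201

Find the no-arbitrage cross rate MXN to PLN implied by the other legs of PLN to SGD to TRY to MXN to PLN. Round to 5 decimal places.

Known legs of the cycle: 0.4113 × 18.76 × 0.5573 = 4.3001201124
For no arbitrage the full-cycle product must be 1, so the missing rate is 1 / 4.3001201124 ≈ 0.2325516.

0.23255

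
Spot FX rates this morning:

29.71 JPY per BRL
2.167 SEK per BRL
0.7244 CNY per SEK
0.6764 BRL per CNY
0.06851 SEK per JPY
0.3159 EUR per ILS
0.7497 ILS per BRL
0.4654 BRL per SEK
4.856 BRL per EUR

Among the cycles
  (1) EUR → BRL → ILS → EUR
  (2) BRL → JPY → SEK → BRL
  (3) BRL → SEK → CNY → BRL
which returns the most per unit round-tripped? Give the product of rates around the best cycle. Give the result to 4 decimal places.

1.1500

(1) 4.856 × 0.7497 × 0.3159 = 1.15005
(2) 29.71 × 0.06851 × 0.4654 = 0.94729
(3) 2.167 × 0.7244 × 0.6764 = 1.06180
Highest is cycle (1) at 1.1500 (>1, arbitrage).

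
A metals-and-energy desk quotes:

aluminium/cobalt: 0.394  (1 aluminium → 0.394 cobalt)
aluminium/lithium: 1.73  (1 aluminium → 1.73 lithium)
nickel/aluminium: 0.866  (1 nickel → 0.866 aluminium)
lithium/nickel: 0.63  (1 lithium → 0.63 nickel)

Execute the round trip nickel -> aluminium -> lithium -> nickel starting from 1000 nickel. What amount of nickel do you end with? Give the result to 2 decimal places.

1000 nickel × 0.866 = 866 aluminium
866 aluminium × 1.73 = 1498.18 lithium
1498.18 lithium × 0.63 = 943.8534 nickel

943.85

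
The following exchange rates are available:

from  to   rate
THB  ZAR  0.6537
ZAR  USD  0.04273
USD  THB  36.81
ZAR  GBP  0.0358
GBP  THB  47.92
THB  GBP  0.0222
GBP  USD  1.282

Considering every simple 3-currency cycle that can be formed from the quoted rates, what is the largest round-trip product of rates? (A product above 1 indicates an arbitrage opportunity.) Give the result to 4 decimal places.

1.1214

GBP→THB→ZAR→GBP: 47.92 × 0.6537 × 0.0358 = 1.12145
USD→THB→GBP→USD: 36.81 × 0.0222 × 1.282 = 1.04763
USD→THB→ZAR→USD: 36.81 × 0.6537 × 0.04273 = 1.02820
Maximum is GBP→THB→ZAR→GBP at 1.1214; arbitrage exists.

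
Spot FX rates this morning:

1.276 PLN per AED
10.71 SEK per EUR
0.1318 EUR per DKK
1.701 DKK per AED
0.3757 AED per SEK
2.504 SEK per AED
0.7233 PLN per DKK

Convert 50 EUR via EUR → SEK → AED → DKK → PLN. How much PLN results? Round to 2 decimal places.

50 EUR × 10.71 = 535.5 SEK
535.5 SEK × 0.3757 = 201.18735 AED
201.18735 AED × 1.701 = 342.21968235 DKK
342.21968235 DKK × 0.7233 = 247.527496243755 PLN

247.53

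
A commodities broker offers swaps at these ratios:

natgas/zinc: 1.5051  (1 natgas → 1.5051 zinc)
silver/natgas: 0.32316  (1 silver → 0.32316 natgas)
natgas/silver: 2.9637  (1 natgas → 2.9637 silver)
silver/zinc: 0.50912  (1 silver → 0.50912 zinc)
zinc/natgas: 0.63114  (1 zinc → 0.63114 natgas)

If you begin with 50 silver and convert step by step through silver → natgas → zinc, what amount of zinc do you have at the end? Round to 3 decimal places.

50 silver × 0.32316 = 16.158 natgas
16.158 natgas × 1.5051 = 24.3194058 zinc

24.319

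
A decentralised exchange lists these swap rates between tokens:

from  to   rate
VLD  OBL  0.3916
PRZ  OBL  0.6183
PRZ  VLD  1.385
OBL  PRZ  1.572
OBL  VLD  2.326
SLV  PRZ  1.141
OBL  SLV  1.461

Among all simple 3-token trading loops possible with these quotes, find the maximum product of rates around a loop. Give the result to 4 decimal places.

1.0307

SLV→PRZ→OBL→SLV: 1.141 × 0.6183 × 1.461 = 1.03071
VLD→OBL→PRZ→VLD: 0.3916 × 1.572 × 1.385 = 0.85260
Maximum is SLV→PRZ→OBL→SLV at 1.0307; arbitrage exists.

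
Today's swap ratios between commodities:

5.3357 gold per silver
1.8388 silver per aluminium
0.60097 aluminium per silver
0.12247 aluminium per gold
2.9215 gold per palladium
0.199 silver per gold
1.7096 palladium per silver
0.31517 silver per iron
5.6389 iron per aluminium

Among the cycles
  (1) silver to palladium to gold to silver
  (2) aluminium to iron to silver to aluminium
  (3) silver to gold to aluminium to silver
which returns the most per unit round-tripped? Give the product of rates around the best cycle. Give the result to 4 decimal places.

(1) 1.7096 × 2.9215 × 0.199 = 0.99392
(2) 5.6389 × 0.31517 × 0.60097 = 1.06805
(3) 5.3357 × 0.12247 × 1.8388 = 1.20159
Highest is cycle (3) at 1.2016 (>1, arbitrage).

1.2016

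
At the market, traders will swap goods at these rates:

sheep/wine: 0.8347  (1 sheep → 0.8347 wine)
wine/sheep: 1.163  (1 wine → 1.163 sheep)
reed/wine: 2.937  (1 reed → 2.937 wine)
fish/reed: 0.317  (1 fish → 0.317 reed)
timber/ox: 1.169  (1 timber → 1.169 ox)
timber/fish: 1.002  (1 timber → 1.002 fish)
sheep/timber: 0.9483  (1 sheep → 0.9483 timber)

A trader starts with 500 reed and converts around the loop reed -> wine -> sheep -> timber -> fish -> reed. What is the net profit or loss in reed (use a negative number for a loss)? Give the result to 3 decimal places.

14.430

500 reed × 2.937 = 1468.5 wine
1468.5 wine × 1.163 = 1707.8655 sheep
1707.8655 sheep × 0.9483 = 1619.56885365 timber
1619.56885365 timber × 1.002 = 1622.8079913573 fish
1622.8079913573 fish × 0.317 = 514.4301332602641 reed
Net change: 514.4301332602641 − 500 = 14.4301332602641 reed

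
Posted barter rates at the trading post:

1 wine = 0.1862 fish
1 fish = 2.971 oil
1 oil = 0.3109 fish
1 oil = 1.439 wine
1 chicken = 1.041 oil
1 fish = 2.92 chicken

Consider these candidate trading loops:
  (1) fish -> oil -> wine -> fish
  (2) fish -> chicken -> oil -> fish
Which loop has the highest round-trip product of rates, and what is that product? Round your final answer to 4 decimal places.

(1) 2.971 × 1.439 × 0.1862 = 0.79606
(2) 2.92 × 1.041 × 0.3109 = 0.94505
Highest is cycle (2) at 0.9450 (≤1, no arbitrage).

0.9450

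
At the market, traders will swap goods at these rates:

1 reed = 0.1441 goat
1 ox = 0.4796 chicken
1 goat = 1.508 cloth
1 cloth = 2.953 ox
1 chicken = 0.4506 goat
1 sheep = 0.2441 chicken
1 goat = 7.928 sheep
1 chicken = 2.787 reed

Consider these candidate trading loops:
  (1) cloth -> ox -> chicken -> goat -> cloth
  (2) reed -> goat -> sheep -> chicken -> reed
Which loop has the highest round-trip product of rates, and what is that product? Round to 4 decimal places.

(1) 2.953 × 0.4796 × 0.4506 × 1.508 = 0.96235
(2) 0.1441 × 7.928 × 0.2441 × 2.787 = 0.77720
Highest is cycle (1) at 0.9624 (≤1, no arbitrage).

0.9624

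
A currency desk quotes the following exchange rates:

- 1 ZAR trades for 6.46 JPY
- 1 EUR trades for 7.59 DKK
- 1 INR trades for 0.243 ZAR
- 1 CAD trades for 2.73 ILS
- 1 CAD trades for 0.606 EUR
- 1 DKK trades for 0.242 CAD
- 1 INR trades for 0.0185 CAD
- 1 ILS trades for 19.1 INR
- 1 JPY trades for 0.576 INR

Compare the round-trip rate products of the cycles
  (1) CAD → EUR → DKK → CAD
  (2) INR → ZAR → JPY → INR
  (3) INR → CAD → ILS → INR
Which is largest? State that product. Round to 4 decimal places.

(1) 0.606 × 7.59 × 0.242 = 1.11309
(2) 0.243 × 6.46 × 0.576 = 0.90419
(3) 0.0185 × 2.73 × 19.1 = 0.96465
Highest is cycle (1) at 1.1131 (>1, arbitrage).

1.1131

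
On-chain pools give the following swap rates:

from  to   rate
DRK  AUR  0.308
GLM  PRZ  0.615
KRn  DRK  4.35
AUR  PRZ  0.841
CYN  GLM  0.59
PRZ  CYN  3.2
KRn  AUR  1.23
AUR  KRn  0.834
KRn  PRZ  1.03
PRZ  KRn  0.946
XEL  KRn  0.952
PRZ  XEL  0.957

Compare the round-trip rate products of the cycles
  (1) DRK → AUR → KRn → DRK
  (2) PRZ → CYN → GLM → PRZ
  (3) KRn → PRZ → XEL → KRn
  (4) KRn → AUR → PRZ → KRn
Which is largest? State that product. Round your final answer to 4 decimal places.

1.1611

(1) 0.308 × 0.834 × 4.35 = 1.11739
(2) 3.2 × 0.59 × 0.615 = 1.16112
(3) 1.03 × 0.957 × 0.952 = 0.93840
(4) 1.23 × 0.841 × 0.946 = 0.97857
Highest is cycle (2) at 1.1611 (>1, arbitrage).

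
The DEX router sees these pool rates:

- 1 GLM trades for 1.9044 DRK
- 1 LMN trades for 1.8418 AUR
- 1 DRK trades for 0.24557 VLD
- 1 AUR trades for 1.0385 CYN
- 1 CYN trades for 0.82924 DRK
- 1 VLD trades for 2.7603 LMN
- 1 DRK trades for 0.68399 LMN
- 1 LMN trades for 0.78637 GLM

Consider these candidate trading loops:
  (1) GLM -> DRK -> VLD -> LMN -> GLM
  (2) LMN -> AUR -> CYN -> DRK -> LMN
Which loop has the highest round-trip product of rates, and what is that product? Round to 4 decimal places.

1.0849

(1) 1.9044 × 0.24557 × 2.7603 × 0.78637 = 1.01512
(2) 1.8418 × 1.0385 × 0.82924 × 0.68399 = 1.08487
Highest is cycle (2) at 1.0849 (>1, arbitrage).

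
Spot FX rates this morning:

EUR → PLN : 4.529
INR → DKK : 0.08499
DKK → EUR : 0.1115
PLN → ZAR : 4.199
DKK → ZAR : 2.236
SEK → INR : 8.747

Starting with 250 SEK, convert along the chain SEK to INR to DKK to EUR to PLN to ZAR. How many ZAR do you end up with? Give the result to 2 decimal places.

394.09

250 SEK × 8.747 = 2186.75 INR
2186.75 INR × 0.08499 = 185.8518825 DKK
185.8518825 DKK × 0.1115 = 20.72248489875 EUR
20.72248489875 EUR × 4.529 = 93.85213410643875 PLN
93.85213410643875 PLN × 4.199 = 394.08511111293631125 ZAR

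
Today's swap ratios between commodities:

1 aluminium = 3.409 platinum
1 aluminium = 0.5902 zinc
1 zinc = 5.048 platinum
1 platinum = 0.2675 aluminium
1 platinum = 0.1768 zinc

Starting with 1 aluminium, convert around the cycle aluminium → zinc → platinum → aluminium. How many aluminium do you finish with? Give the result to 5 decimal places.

1 aluminium × 0.5902 = 0.5902 zinc
0.5902 zinc × 5.048 = 2.9793296 platinum
2.9793296 platinum × 0.2675 = 0.796970668 aluminium

0.79697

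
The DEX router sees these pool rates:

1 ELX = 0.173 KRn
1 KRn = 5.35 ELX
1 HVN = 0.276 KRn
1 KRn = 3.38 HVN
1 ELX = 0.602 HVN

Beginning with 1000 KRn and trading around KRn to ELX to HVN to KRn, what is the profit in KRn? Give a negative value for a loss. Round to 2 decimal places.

-111.09

1000 KRn × 5.35 = 5350 ELX
5350 ELX × 0.602 = 3220.7 HVN
3220.7 HVN × 0.276 = 888.9132 KRn
Net change: 888.9132 − 1000 = -111.0868 KRn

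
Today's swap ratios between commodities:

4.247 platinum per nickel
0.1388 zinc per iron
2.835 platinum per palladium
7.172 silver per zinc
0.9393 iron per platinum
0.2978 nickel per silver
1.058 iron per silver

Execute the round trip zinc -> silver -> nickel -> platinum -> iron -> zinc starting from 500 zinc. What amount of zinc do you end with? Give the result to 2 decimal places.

500 zinc × 7.172 = 3586 silver
3586 silver × 0.2978 = 1067.9108 nickel
1067.9108 nickel × 4.247 = 4535.4171676 platinum
4535.4171676 platinum × 0.9393 = 4260.11734552668 iron
4260.11734552668 iron × 0.1388 = 591.304287559103184 zinc

591.30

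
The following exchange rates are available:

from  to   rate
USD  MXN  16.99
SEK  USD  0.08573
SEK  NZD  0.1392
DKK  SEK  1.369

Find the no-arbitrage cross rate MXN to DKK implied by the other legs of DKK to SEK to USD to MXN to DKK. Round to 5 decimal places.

Known legs of the cycle: 1.369 × 0.08573 × 16.99 = 1.9940206463
For no arbitrage the full-cycle product must be 1, so the missing rate is 1 / 1.9940206463 ≈ 0.5014993.

0.50150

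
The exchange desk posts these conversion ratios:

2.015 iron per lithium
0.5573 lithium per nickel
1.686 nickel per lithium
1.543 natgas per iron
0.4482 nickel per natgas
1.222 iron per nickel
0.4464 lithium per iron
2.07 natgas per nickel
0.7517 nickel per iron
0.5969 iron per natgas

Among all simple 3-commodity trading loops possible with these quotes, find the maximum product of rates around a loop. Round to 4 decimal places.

natgas→iron→nickel→natgas: 0.5969 × 0.7517 × 2.07 = 0.92879
lithium→nickel→iron→lithium: 1.686 × 1.222 × 0.4464 = 0.91971
natgas→nickel→iron→natgas: 0.4482 × 1.222 × 1.543 = 0.84510
lithium→iron→nickel→lithium: 2.015 × 0.7517 × 0.5573 = 0.84413
Maximum is natgas→iron→nickel→natgas at 0.9288; no arbitrage — every cycle loses value.

0.9288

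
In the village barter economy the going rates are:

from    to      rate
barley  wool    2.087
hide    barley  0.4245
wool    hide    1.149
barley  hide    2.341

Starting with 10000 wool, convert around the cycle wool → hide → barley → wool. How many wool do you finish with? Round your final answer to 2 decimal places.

10179.35

10000 wool × 1.149 = 11490 hide
11490 hide × 0.4245 = 4877.505 barley
4877.505 barley × 2.087 = 10179.352935 wool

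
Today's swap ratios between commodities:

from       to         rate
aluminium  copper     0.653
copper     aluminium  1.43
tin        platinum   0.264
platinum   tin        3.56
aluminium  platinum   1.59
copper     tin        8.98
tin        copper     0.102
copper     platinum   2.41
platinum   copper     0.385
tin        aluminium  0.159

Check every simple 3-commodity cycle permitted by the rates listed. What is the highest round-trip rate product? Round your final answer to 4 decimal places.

0.9324

tin→aluminium→copper→tin: 0.159 × 0.653 × 8.98 = 0.93237
platinum→copper→tin→platinum: 0.385 × 8.98 × 0.264 = 0.91273
platinum→tin→aluminium→platinum: 3.56 × 0.159 × 1.59 = 0.90000
platinum→copper→aluminium→platinum: 0.385 × 1.43 × 1.59 = 0.87537
platinum→tin→copper→platinum: 3.56 × 0.102 × 2.41 = 0.87512
Maximum is tin→aluminium→copper→tin at 0.9324; no arbitrage — every cycle loses value.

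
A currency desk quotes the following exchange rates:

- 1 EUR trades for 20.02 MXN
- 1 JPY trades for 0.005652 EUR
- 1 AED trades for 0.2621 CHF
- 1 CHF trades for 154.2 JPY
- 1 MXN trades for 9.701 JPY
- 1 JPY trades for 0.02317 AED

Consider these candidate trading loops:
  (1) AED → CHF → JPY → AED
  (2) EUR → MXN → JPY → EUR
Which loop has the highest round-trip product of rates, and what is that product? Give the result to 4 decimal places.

1.0977

(1) 0.2621 × 154.2 × 0.02317 = 0.93643
(2) 20.02 × 9.701 × 0.005652 = 1.09770
Highest is cycle (2) at 1.0977 (>1, arbitrage).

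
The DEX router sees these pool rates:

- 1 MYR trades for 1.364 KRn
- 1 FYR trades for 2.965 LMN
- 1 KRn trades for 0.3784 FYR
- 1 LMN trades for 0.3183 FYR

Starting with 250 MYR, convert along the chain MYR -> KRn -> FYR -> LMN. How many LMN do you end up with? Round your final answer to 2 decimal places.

382.59

250 MYR × 1.364 = 341 KRn
341 KRn × 0.3784 = 129.0344 FYR
129.0344 FYR × 2.965 = 382.586996 LMN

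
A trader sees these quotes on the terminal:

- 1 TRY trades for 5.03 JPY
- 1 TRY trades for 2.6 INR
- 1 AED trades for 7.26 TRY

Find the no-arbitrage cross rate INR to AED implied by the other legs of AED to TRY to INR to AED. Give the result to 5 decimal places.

0.05298

Known legs of the cycle: 7.26 × 2.6 = 18.876
For no arbitrage the full-cycle product must be 1, so the missing rate is 1 / 18.876 ≈ 0.0529773.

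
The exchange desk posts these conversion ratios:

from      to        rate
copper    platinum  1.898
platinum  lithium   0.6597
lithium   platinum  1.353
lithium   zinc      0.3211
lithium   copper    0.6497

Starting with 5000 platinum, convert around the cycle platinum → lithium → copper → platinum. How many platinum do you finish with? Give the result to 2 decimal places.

4067.48

5000 platinum × 0.6597 = 3298.5 lithium
3298.5 lithium × 0.6497 = 2143.03545 copper
2143.03545 copper × 1.898 = 4067.4812841 platinum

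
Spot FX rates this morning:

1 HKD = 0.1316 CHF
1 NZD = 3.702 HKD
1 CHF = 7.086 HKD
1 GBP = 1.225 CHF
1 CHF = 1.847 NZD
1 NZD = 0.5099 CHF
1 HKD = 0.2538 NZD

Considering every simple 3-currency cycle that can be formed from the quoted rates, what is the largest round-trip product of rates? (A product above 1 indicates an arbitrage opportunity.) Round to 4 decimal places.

0.9170

NZD→CHF→HKD→NZD: 0.5099 × 7.086 × 0.2538 = 0.91702
NZD→HKD→CHF→NZD: 3.702 × 0.1316 × 1.847 = 0.89983
Maximum is NZD→CHF→HKD→NZD at 0.9170; no arbitrage — every cycle loses value.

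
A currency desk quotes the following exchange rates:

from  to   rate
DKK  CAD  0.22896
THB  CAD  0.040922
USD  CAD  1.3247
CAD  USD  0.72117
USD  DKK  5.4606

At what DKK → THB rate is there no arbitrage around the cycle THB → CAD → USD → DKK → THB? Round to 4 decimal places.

6.2053

Known legs of the cycle: 0.040922 × 0.72117 × 5.4606 = 0.161151691351644
For no arbitrage the full-cycle product must be 1, so the missing rate is 1 / 0.161151691351644 ≈ 6.205334.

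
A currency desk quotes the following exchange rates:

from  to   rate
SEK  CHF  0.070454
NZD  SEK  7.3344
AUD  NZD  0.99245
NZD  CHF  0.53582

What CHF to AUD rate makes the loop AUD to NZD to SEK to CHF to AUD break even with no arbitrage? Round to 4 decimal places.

1.9499

Known legs of the cycle: 0.99245 × 7.3344 × 0.070454 = 0.51283644707712
For no arbitrage the full-cycle product must be 1, so the missing rate is 1 / 0.51283644707712 ≈ 1.949939.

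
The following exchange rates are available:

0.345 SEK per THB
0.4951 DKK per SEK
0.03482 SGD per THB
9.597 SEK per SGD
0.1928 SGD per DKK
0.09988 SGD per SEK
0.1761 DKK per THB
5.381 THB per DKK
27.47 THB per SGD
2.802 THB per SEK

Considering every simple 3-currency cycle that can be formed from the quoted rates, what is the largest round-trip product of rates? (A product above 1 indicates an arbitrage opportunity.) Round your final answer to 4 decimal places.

SGD→THB→SEK→SGD: 27.47 × 0.345 × 0.09988 = 0.94658
SGD→SEK→THB→SGD: 9.597 × 2.802 × 0.03482 = 0.93634
DKK→SGD→THB→DKK: 0.1928 × 27.47 × 0.1761 = 0.93266
DKK→THB→SEK→DKK: 5.381 × 0.345 × 0.4951 = 0.91913
DKK→SGD→SEK→DKK: 0.1928 × 9.597 × 0.4951 = 0.91608
Maximum is SGD→THB→SEK→SGD at 0.9466; no arbitrage — every cycle loses value.

0.9466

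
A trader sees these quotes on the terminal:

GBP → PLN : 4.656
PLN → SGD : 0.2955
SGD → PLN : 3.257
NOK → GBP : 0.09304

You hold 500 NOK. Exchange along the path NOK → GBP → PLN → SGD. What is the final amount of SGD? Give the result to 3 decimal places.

64.004

500 NOK × 0.09304 = 46.52 GBP
46.52 GBP × 4.656 = 216.59712 PLN
216.59712 PLN × 0.2955 = 64.00444896 SGD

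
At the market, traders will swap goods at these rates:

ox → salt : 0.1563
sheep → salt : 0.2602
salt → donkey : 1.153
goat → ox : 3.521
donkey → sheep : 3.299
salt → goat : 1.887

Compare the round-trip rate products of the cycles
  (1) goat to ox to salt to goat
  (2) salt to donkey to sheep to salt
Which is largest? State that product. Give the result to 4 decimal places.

1.0385

(1) 3.521 × 0.1563 × 1.887 = 1.03848
(2) 1.153 × 3.299 × 0.2602 = 0.98973
Highest is cycle (1) at 1.0385 (>1, arbitrage).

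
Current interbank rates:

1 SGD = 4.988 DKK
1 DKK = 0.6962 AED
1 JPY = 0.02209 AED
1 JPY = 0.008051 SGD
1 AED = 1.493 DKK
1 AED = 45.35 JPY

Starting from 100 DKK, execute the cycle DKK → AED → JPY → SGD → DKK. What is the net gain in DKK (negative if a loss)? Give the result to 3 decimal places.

26.791

100 DKK × 0.6962 = 69.62 AED
69.62 AED × 45.35 = 3157.267 JPY
3157.267 JPY × 0.008051 = 25.419156617 SGD
25.419156617 SGD × 4.988 = 126.790753205596 DKK
Net change: 126.790753205596 − 100 = 26.790753205596 DKK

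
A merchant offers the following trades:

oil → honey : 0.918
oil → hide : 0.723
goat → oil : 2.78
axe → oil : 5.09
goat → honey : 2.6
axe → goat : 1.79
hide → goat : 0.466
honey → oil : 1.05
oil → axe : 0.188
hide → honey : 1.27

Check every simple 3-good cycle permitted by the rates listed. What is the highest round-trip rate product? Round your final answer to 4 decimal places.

hide→honey→oil→hide: 1.27 × 1.05 × 0.723 = 0.96412
goat→oil→hide→goat: 2.78 × 0.723 × 0.466 = 0.93663
goat→oil→axe→goat: 2.78 × 0.188 × 1.79 = 0.93553
Maximum is hide→honey→oil→hide at 0.9641; no arbitrage — every cycle loses value.

0.9641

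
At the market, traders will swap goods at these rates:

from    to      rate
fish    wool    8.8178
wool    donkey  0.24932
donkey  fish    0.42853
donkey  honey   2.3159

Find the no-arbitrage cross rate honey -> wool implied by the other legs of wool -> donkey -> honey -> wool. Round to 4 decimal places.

1.7319

Known legs of the cycle: 0.24932 × 2.3159 = 0.577400188
For no arbitrage the full-cycle product must be 1, so the missing rate is 1 / 0.577400188 ≈ 1.731901.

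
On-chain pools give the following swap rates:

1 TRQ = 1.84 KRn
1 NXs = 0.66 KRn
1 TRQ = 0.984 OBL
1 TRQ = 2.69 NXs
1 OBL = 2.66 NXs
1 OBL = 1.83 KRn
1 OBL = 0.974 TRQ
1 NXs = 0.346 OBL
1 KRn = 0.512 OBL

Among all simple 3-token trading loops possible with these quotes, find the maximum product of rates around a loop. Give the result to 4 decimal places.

OBL→TRQ→KRn→OBL: 0.974 × 1.84 × 0.512 = 0.91759
NXs→OBL→TRQ→NXs: 0.346 × 0.974 × 2.69 = 0.90654
NXs→KRn→OBL→NXs: 0.66 × 0.512 × 2.66 = 0.89887
Maximum is OBL→TRQ→KRn→OBL at 0.9176; no arbitrage — every cycle loses value.

0.9176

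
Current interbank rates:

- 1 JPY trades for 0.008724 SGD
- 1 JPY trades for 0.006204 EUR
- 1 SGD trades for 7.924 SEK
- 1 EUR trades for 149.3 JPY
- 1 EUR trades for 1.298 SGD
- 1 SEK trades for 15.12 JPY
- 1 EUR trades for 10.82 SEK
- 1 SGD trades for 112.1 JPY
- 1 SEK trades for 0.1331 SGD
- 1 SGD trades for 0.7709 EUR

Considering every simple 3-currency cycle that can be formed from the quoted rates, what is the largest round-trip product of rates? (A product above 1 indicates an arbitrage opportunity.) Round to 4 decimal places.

1.1102

EUR→SEK→SGD→EUR: 10.82 × 0.1331 × 0.7709 = 1.11021
JPY→SGD→SEK→JPY: 0.008724 × 7.924 × 15.12 = 1.04523
EUR→SEK→JPY→EUR: 10.82 × 15.12 × 0.006204 = 1.01496
EUR→JPY→SGD→EUR: 149.3 × 0.008724 × 0.7709 = 1.00409
EUR→SGD→JPY→EUR: 1.298 × 112.1 × 0.006204 = 0.90272
Maximum is EUR→SEK→SGD→EUR at 1.1102; arbitrage exists.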